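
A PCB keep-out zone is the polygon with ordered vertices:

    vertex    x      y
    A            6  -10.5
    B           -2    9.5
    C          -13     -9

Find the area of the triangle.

184

Σ = (36) + (141.5) + (190.5) = 368
Area = |Σ|/2 = 184.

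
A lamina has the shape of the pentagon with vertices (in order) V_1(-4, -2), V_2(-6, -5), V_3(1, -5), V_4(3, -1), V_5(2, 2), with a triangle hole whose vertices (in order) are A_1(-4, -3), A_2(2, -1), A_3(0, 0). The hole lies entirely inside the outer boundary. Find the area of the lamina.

29.5

Outer boundary:
Cross-terms: 8, 35, 14, 8, 4  ⇒  Σ = 69
Area = |Σ|/2 = 34.5.
Hole:
Σ = (10) + (0) + (0) = 10
Area = |Σ|/2 = 5.
Net area = 34.5 − 5 = 29.5.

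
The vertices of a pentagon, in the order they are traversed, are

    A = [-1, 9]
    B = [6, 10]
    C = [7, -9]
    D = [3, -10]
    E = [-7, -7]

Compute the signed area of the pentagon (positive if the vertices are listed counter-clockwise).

-196

Apply the shoelace (surveyor's) formula: 2A = Σ (x_i·y_{i+1} − x_{i+1}·y_i), indices taken mod 5.
Σ = (-64) + (-124) + (-43) + (-91) + (-70) = -392
Signed area = Σ/2 = -196 (negative ⇒ clockwise traversal).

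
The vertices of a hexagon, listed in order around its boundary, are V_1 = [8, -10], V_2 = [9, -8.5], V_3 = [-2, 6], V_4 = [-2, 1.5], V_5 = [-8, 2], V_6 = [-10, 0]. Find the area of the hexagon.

Apply the shoelace formula: 2A = Σ (x_i·y_{i+1} − x_{i+1}·y_i), indices taken mod 6.
Σ = (22) + (37) + (9) + (8) + (20) + (100) = 196
Area = |Σ|/2 = 98.

98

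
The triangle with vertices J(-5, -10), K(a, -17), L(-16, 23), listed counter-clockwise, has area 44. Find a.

0

The doubled signed area Σ (x_i y_{i+1} − x_{i+1} y_i) is linear in a.
With a=0 it equals 88; the coefficient of a is 33 (from the two edges through K).
So 33·a + 88 = 2·44 = 88 ⇒ a = 0.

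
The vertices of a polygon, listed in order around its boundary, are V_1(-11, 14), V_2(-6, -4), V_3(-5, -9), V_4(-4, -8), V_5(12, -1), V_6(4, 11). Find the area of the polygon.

289.5

Σ = (128) + (34) + (4) + (100) + (136) + (177) = 579
Area = |Σ|/2 = 289.5.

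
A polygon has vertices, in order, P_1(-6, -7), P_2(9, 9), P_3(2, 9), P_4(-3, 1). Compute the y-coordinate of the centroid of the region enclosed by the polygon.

10/3

Apply the surveyor's formula. First the cross-terms c_i = x_i·y_{i+1} − x_{i+1}·y_i:
  9, 63, 29, 27  ⇒  2A = 128, A = 64.
Then Σ (y_i + y_{i+1})·c_i = 1280, so ȳ = 1280 / (6·64) = 10/3.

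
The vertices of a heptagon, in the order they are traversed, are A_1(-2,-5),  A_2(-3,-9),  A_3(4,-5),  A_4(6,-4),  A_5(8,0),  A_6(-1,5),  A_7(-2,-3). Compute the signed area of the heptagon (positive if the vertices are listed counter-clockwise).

78.5

Apply the shoelace formula: 2A = Σ (x_i·y_{i+1} − x_{i+1}·y_i), indices taken mod 7.
Cross-terms: 3, 51, 14, 32, 40, 13, 4  ⇒  Σ = 157
Signed area = Σ/2 = 78.5 (positive ⇒ counter-clockwise traversal).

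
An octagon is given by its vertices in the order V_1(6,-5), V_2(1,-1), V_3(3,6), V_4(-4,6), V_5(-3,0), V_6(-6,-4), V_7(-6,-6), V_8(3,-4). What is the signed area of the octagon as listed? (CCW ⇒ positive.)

71.5

Cross-terms: -1, 9, 42, 18, 12, 12, 42, 9  ⇒  Σ = 143
Signed area = Σ/2 = 71.5 (positive ⇒ counter-clockwise traversal).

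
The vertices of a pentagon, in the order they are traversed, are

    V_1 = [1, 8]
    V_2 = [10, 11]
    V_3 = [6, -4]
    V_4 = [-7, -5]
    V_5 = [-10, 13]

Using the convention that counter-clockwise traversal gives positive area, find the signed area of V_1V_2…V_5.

-233.5

Apply Gauss's area formula: 2A = Σ (x_i·y_{i+1} − x_{i+1}·y_i), indices taken mod 5.
V_1→V_2: (1)(11) − (10)(8) = -69
V_2→V_3: (10)(-4) − (6)(11) = -106
V_3→V_4: (6)(-5) − (-7)(-4) = -58
V_4→V_5: (-7)(13) − (-10)(-5) = -141
V_5→V_1: (-10)(8) − (1)(13) = -93
Σ = -467
Signed area = Σ/2 = -233.5 (negative ⇒ clockwise traversal).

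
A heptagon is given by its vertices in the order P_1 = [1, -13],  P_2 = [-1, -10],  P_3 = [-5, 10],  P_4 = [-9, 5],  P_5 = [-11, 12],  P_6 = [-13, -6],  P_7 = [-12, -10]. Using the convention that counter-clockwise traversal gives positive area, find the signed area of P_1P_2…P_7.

Apply the shoelace (surveyor's) formula: 2A = Σ (x_i·y_{i+1} − x_{i+1}·y_i), indices taken mod 7.
Cross-terms: -23, -60, 65, -53, 222, 58, 166  ⇒  Σ = 375
Signed area = Σ/2 = 187.5 (positive ⇒ counter-clockwise traversal).

187.5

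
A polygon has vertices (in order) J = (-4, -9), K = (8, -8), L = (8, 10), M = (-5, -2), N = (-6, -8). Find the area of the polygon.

J→K: (-4)(-8) − (8)(-9) = 104
K→L: (8)(10) − (8)(-8) = 144
L→M: (8)(-2) − (-5)(10) = 34
M→N: (-5)(-8) − (-6)(-2) = 28
N→J: (-6)(-9) − (-4)(-8) = 22
Σ = 332
Area = |Σ|/2 = 166.

166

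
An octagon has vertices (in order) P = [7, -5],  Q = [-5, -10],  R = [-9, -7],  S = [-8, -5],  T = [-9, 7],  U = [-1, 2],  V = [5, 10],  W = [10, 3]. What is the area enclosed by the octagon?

224.5

Apply the shoelace formula: 2A = Σ (x_i·y_{i+1} − x_{i+1}·y_i), indices taken mod 8.
P→Q: (7)(-10) − (-5)(-5) = -95
Q→R: (-5)(-7) − (-9)(-10) = -55
R→S: (-9)(-5) − (-8)(-7) = -11
S→T: (-8)(7) − (-9)(-5) = -101
T→U: (-9)(2) − (-1)(7) = -11
U→V: (-1)(10) − (5)(2) = -20
V→W: (5)(3) − (10)(10) = -85
W→P: (10)(-5) − (7)(3) = -71
Σ = -449
Area = |Σ|/2 = 224.5.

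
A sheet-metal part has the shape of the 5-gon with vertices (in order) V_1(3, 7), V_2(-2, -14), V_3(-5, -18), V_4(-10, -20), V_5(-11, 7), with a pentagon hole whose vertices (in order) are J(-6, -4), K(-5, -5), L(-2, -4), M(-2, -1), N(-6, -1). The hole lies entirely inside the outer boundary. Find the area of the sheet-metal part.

251

Outer boundary:
Σ = (-28) + (-34) + (-80) + (-290) + (-98) = -530
Area = |Σ|/2 = 265.
Hole:
Σ = (10) + (10) + (-6) + (-4) + (18) = 28
Area = |Σ|/2 = 14.
Net area = 265 − 14 = 251.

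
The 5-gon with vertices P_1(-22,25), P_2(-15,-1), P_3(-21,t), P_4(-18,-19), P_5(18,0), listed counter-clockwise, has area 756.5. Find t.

Write out the shoelace sum; only the two edges meeting at P_3 involve t:
2·Area = [((-15)·t − (-21)·(-1)) + ((-21)·(-19) − (-18)·t)] + 1189
       = 3·t + 1567 = 1513
⇒ t = -18.

-18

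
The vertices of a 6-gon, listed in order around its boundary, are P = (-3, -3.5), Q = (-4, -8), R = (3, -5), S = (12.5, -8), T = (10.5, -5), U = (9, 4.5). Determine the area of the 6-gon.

Apply the shoelace formula: 2A = Σ (x_i·y_{i+1} − x_{i+1}·y_i), indices taken mod 6.
Σ = (10) + (44) + (38.5) + (21.5) + (92.25) + (-18) = 188.25
Area = |Σ|/2 = 94.125.

94.125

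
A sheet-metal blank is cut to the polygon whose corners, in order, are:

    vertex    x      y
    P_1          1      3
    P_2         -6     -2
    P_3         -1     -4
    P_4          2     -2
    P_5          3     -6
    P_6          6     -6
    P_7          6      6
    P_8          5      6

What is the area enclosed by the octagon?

Apply the shoelace formula: 2A = Σ (x_i·y_{i+1} − x_{i+1}·y_i), indices taken mod 8.
Σ = (16) + (22) + (10) + (-6) + (18) + (72) + (6) + (9) = 147
Area = |Σ|/2 = 73.5.

73.5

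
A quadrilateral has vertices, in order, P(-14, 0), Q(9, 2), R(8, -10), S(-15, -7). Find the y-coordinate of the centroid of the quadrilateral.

Apply the shoelace (surveyor's) formula. First the cross-terms c_i = x_i·y_{i+1} − x_{i+1}·y_i:
  -28, -106, -206, -98  ⇒  2A = -438, A = -219.
Then Σ (y_i + y_{i+1})·c_i = 4980, so ȳ = 4980 / (6·(-219)) = -830/219.

-830/219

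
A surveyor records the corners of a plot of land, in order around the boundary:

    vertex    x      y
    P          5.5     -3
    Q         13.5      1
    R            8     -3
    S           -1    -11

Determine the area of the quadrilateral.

15

Apply the surveyor's formula: 2A = Σ (x_i·y_{i+1} − x_{i+1}·y_i), indices taken mod 4.
Cross-terms: 46, -48.5, -91, 63.5  ⇒  Σ = -30
Area = |Σ|/2 = 15.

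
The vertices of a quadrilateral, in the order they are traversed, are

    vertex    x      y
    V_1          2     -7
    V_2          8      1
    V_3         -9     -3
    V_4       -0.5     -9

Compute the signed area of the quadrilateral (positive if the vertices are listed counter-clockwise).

72

Apply the surveyor's formula: 2A = Σ (x_i·y_{i+1} − x_{i+1}·y_i), indices taken mod 4.
V_1→V_2: (2)(1) − (8)(-7) = 58
V_2→V_3: (8)(-3) − (-9)(1) = -15
V_3→V_4: (-9)(-9) − (-0.5)(-3) = 79.5
V_4→V_1: (-0.5)(-7) − (2)(-9) = 21.5
Σ = 144
Signed area = Σ/2 = 72 (positive ⇒ counter-clockwise traversal).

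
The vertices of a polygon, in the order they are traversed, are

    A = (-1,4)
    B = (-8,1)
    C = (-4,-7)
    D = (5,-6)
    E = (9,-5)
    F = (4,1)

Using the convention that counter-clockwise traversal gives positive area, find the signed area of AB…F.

112.5

Σ = (31) + (60) + (59) + (29) + (29) + (17) = 225
Signed area = Σ/2 = 112.5 (positive ⇒ counter-clockwise traversal).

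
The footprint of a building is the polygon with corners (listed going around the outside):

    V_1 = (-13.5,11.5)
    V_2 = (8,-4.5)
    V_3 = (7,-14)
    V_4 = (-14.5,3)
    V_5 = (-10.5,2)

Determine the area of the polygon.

Σ = (-31.25) + (-80.5) + (-182) + (2.5) + (-93.75) = -385
Area = |Σ|/2 = 192.5.

192.5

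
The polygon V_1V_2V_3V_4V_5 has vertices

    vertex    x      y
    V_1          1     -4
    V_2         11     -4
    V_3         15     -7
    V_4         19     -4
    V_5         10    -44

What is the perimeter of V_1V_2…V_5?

|V_1V_2| = √((10)² + (0)²) = √100 = 10
|V_2V_3| = √((4)² + (-3)²) = √25 = 5
|V_3V_4| = √((4)² + (3)²) = √25 = 5
|V_4V_5| = √((-9)² + (-40)²) = √1681 = 41
|V_5V_1| = √((-9)² + (40)²) = √1681 = 41
Perimeter = 10 + 5 + 5 + 41 + 41 = 102.

102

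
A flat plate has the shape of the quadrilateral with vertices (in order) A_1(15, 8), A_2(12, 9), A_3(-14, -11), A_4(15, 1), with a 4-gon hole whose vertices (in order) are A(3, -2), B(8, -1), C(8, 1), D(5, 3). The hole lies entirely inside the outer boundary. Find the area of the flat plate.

Outer boundary:
Cross-terms: 39, -6, 151, 105  ⇒  Σ = 289
Area = |Σ|/2 = 144.5.
Hole:
Apply the surveyor's formula: 2A = Σ (x_i·y_{i+1} − x_{i+1}·y_i), indices taken mod 4.
Σ = (13) + (16) + (19) + (-19) = 29
Area = |Σ|/2 = 14.5.
Net area = 144.5 − 14.5 = 130.

130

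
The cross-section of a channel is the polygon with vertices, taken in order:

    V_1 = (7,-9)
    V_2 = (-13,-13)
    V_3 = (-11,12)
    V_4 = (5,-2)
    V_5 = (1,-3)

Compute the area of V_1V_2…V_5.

Σ = (-208) + (-299) + (-38) + (-13) + (12) = -546
Area = |Σ|/2 = 273.

273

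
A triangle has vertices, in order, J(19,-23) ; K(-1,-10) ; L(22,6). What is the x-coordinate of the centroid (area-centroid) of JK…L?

Apply the shoelace (surveyor's) formula. First the cross-terms c_i = x_i·y_{i+1} − x_{i+1}·y_i:
  -213, 214, -620  ⇒  2A = -619, A = -309.5.
Then Σ (x_i + x_{i+1})·c_i = -24760, so x̄ = -24760 / (6·(-309.5)) = 40/3.

40/3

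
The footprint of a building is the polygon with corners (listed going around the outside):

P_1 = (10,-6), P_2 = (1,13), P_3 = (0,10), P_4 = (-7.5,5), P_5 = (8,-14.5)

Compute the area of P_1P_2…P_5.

P_1→P_2: (10)(13) − (1)(-6) = 136
P_2→P_3: (1)(10) − (0)(13) = 10
P_3→P_4: (0)(5) − (-7.5)(10) = 75
P_4→P_5: (-7.5)(-14.5) − (8)(5) = 68.75
P_5→P_1: (8)(-6) − (10)(-14.5) = 97
Σ = 386.75
Area = |Σ|/2 = 193.375.

193.375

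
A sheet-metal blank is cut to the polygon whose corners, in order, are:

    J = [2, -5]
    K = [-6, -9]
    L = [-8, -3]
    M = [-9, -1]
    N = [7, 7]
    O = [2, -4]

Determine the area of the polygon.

Apply the shoelace formula: 2A = Σ (x_i·y_{i+1} − x_{i+1}·y_i), indices taken mod 6.
Σ = (-48) + (-54) + (-19) + (-56) + (-42) + (-2) = -221
Area = |Σ|/2 = 110.5.

110.5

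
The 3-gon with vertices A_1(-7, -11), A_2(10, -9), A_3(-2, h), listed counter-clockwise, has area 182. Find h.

The doubled signed area Σ (x_i y_{i+1} − x_{i+1} y_i) is linear in h.
With h=0 it equals 177; the coefficient of h is 17 (from the two edges through A_3).
So 17·h + 177 = 2·182 = 364 ⇒ h = 11.

11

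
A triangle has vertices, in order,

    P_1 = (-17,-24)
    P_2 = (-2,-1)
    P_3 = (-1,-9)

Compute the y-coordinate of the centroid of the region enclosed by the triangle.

-34/3

Apply the shoelace (surveyor's) formula. First the cross-terms c_i = x_i·y_{i+1} − x_{i+1}·y_i:
  -31, 17, -129  ⇒  2A = -143, A = -71.5.
Then Σ (y_i + y_{i+1})·c_i = 4862, so ȳ = 4862 / (6·(-71.5)) = -34/3.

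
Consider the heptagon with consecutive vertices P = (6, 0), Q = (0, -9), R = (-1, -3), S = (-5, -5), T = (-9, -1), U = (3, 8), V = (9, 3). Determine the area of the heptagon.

Cross-terms: -54, -9, -10, -40, -69, -63, -18  ⇒  Σ = -263
Area = |Σ|/2 = 131.5.

131.5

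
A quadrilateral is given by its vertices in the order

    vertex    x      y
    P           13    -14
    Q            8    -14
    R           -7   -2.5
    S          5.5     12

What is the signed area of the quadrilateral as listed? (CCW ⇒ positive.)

-245.625

P→Q: (13)(-14) − (8)(-14) = -70
Q→R: (8)(-2.5) − (-7)(-14) = -118
R→S: (-7)(12) − (5.5)(-2.5) = -70.25
S→P: (5.5)(-14) − (13)(12) = -233
Σ = -491.25
Signed area = Σ/2 = -245.625 (negative ⇒ clockwise traversal).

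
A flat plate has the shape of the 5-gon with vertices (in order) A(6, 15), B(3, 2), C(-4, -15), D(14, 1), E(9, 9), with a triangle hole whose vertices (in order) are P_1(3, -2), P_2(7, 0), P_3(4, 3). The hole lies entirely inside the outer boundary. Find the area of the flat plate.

Outer boundary:
Σ = (-33) + (-37) + (206) + (117) + (81) = 334
Area = |Σ|/2 = 167.
Hole:
P_1→P_2: (3)(0) − (7)(-2) = 14
P_2→P_3: (7)(3) − (4)(0) = 21
P_3→P_1: (4)(-2) − (3)(3) = -17
Σ = 18
Area = |Σ|/2 = 9.
Net area = 167 − 9 = 158.

158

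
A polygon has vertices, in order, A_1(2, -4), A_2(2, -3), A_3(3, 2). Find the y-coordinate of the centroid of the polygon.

Apply the surveyor's formula. First the cross-terms c_i = x_i·y_{i+1} − x_{i+1}·y_i:
  2, 13, -16  ⇒  2A = -1, A = -0.5.
Then Σ (y_i + y_{i+1})·c_i = 5, so ȳ = 5 / (6·(-0.5)) = -5/3.

-5/3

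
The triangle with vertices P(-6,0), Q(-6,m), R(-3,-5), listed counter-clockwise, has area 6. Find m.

-4

Write out the shoelace sum; only the two edges meeting at Q involve m:
2·Area = [((-6)·m − (-6)·0) + ((-6)·(-5) − (-3)·m)] + -30
       = -3·m + 0 = 12
⇒ m = -4.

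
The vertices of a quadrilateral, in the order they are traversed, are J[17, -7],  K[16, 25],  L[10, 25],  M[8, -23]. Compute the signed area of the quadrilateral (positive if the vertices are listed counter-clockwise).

Apply the shoelace (surveyor's) formula: 2A = Σ (x_i·y_{i+1} − x_{i+1}·y_i), indices taken mod 4.
Σ = (537) + (150) + (-430) + (335) = 592
Signed area = Σ/2 = 296 (positive ⇒ counter-clockwise traversal).

296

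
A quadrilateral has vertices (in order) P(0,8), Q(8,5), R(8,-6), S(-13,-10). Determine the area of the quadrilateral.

207

Σ = (-64) + (-88) + (-158) + (-104) = -414
Area = |Σ|/2 = 207.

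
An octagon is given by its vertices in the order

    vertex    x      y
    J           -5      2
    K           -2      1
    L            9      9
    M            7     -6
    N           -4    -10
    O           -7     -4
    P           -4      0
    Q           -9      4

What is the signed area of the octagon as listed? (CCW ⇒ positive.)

Apply Gauss's area formula: 2A = Σ (x_i·y_{i+1} − x_{i+1}·y_i), indices taken mod 8.
J→K: (-5)(1) − (-2)(2) = -1
K→L: (-2)(9) − (9)(1) = -27
L→M: (9)(-6) − (7)(9) = -117
M→N: (7)(-10) − (-4)(-6) = -94
N→O: (-4)(-4) − (-7)(-10) = -54
O→P: (-7)(0) − (-4)(-4) = -16
P→Q: (-4)(4) − (-9)(0) = -16
Q→J: (-9)(2) − (-5)(4) = 2
Σ = -323
Signed area = Σ/2 = -161.5 (negative ⇒ clockwise traversal).

-161.5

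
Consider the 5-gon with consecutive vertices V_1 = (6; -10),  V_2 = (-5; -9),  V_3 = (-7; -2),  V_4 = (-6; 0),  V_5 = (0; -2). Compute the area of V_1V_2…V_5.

72.5

V_1→V_2: (6)(-9) − (-5)(-10) = -104
V_2→V_3: (-5)(-2) − (-7)(-9) = -53
V_3→V_4: (-7)(0) − (-6)(-2) = -12
V_4→V_5: (-6)(-2) − (0)(0) = 12
V_5→V_1: (0)(-10) − (6)(-2) = 12
Σ = -145
Area = |Σ|/2 = 72.5.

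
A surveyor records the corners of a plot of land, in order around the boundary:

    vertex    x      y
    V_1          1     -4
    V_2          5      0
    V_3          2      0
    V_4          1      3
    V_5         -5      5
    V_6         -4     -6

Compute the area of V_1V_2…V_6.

59

Apply the surveyor's formula: 2A = Σ (x_i·y_{i+1} − x_{i+1}·y_i), indices taken mod 6.
Cross-terms: 20, 0, 6, 20, 50, 22  ⇒  Σ = 118
Area = |Σ|/2 = 59.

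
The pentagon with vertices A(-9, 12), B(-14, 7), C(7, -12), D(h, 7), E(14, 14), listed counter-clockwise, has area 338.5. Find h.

8

Write out the shoelace sum; only the two edges meeting at D involve h:
2·Area = [(7·7 − h·(-12)) + (h·14 − 14·7)] + 518
       = 26·h + 469 = 677
⇒ h = 8.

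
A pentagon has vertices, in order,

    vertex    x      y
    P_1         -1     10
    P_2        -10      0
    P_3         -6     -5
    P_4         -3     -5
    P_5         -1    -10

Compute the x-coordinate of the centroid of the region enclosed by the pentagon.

-419/102

Apply the shoelace (surveyor's) formula. First the cross-terms c_i = x_i·y_{i+1} − x_{i+1}·y_i:
  100, 50, 15, 25, -20  ⇒  2A = 170, A = 85.
Then Σ (x_i + x_{i+1})·c_i = -2095, so x̄ = -2095 / (6·85) = -419/102.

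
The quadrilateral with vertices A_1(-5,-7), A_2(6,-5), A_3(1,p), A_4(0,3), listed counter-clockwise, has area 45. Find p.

0

Write out the shoelace sum; only the two edges meeting at A_3 involve p:
2·Area = [(6·p − 1·(-5)) + (1·3 − 0·p)] + 82
       = 6·p + 90 = 90
⇒ p = 0.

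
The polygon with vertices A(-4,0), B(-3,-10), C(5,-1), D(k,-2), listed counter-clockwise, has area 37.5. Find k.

0

Write out the shoelace sum; only the two edges meeting at D involve k:
2·Area = [(5·(-2) − k·(-1)) + (k·0 − (-4)·(-2))] + 93
       = 1·k + 75 = 75
⇒ k = 0.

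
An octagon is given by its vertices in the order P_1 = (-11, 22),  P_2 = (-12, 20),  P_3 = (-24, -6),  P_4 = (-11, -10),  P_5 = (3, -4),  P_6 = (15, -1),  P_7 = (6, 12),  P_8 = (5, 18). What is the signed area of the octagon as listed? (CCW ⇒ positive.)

721.5

Apply the shoelace formula: 2A = Σ (x_i·y_{i+1} − x_{i+1}·y_i), indices taken mod 8.
P_1→P_2: (-11)(20) − (-12)(22) = 44
P_2→P_3: (-12)(-6) − (-24)(20) = 552
P_3→P_4: (-24)(-10) − (-11)(-6) = 174
P_4→P_5: (-11)(-4) − (3)(-10) = 74
P_5→P_6: (3)(-1) − (15)(-4) = 57
P_6→P_7: (15)(12) − (6)(-1) = 186
P_7→P_8: (6)(18) − (5)(12) = 48
P_8→P_1: (5)(22) − (-11)(18) = 308
Σ = 1443
Signed area = Σ/2 = 721.5 (positive ⇒ counter-clockwise traversal).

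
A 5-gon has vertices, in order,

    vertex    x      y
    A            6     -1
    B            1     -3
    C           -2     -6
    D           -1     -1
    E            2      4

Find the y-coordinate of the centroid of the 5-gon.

-40/61

Apply Gauss's area formula. First the cross-terms c_i = x_i·y_{i+1} − x_{i+1}·y_i:
  -17, -12, -4, -2, -26  ⇒  2A = -61, A = -30.5.
Then Σ (y_i + y_{i+1})·c_i = 120, so ȳ = 120 / (6·(-30.5)) = -40/61.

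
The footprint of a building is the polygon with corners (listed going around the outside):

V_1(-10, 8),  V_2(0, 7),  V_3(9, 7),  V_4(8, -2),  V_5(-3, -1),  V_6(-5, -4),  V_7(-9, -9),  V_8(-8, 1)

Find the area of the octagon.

170

Apply the shoelace formula: 2A = Σ (x_i·y_{i+1} − x_{i+1}·y_i), indices taken mod 8.
Σ = (-70) + (-63) + (-74) + (-14) + (7) + (9) + (-81) + (-54) = -340
Area = |Σ|/2 = 170.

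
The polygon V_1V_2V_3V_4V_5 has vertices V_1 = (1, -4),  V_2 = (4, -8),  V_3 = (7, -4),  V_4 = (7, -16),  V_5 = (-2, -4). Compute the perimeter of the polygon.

40

|V_1V_2| = √((3)² + (-4)²) = √25 = 5
|V_2V_3| = √((3)² + (4)²) = √25 = 5
|V_3V_4| = √((0)² + (-12)²) = √144 = 12
|V_4V_5| = √((-9)² + (12)²) = √225 = 15
|V_5V_1| = √((3)² + (0)²) = √9 = 3
Perimeter = 5 + 5 + 12 + 15 + 3 = 40.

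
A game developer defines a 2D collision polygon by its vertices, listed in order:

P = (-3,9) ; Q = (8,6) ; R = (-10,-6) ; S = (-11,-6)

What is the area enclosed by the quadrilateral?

P→Q: (-3)(6) − (8)(9) = -90
Q→R: (8)(-6) − (-10)(6) = 12
R→S: (-10)(-6) − (-11)(-6) = -6
S→P: (-11)(9) − (-3)(-6) = -117
Σ = -201
Area = |Σ|/2 = 100.5.

100.5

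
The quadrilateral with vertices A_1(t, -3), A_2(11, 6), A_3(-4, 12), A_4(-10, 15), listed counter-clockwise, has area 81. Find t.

The doubled signed area Σ (x_i y_{i+1} − x_{i+1} y_i) is linear in t.
With t=0 it equals 279; the coefficient of t is -9 (from the two edges through A_1).
So -9·t + 279 = 2·81 = 162 ⇒ t = 13.

13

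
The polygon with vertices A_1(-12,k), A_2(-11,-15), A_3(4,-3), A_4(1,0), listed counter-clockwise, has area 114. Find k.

-4

The doubled signed area Σ (x_i y_{i+1} − x_{i+1} y_i) is linear in k.
With k=0 it equals 276; the coefficient of k is 12 (from the two edges through A_1).
So 12·k + 276 = 2·114 = 228 ⇒ k = -4.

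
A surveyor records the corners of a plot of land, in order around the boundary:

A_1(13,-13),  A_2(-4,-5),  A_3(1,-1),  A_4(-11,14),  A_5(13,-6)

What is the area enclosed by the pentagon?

156

Apply the shoelace formula: 2A = Σ (x_i·y_{i+1} − x_{i+1}·y_i), indices taken mod 5.
Σ = (-117) + (9) + (3) + (-116) + (-91) = -312
Area = |Σ|/2 = 156.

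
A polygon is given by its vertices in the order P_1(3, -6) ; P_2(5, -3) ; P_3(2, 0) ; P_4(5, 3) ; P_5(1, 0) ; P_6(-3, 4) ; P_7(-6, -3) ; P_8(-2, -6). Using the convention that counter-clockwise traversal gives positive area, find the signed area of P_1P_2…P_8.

Apply the shoelace formula: 2A = Σ (x_i·y_{i+1} − x_{i+1}·y_i), indices taken mod 8.
Cross-terms: 21, 6, 6, -3, 4, 33, 30, 30  ⇒  Σ = 127
Signed area = Σ/2 = 63.5 (positive ⇒ counter-clockwise traversal).

63.5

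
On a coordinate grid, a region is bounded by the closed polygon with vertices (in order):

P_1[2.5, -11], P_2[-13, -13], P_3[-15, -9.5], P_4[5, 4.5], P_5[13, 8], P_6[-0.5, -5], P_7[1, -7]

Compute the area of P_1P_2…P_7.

Σ = (-175.5) + (-71.5) + (-20) + (-18.5) + (-61) + (8.5) + (6.5) = -331.5
Area = |Σ|/2 = 165.75.

165.75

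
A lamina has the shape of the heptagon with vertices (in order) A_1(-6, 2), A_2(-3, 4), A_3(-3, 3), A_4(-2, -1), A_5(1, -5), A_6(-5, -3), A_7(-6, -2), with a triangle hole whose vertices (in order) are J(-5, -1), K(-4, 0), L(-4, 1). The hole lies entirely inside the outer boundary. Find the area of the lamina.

Outer boundary:
Apply the shoelace (surveyor's) formula: 2A = Σ (x_i·y_{i+1} − x_{i+1}·y_i), indices taken mod 7.
Σ = (-18) + (3) + (9) + (11) + (-28) + (-8) + (-24) = -55
Area = |Σ|/2 = 27.5.
Hole:
Apply the surveyor's formula: 2A = Σ (x_i·y_{i+1} − x_{i+1}·y_i), indices taken mod 3.
Σ = (-4) + (-4) + (9) = 1
Area = |Σ|/2 = 0.5.
Net area = 27.5 − 0.5 = 27.

27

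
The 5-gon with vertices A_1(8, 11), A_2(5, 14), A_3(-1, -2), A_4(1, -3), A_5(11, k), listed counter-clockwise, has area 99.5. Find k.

The doubled signed area Σ (x_i y_{i+1} − x_{i+1} y_i) is linear in k.
With k=0 it equals 220; the coefficient of k is -7 (from the two edges through A_5).
So -7·k + 220 = 2·99.5 = 199 ⇒ k = 3.

3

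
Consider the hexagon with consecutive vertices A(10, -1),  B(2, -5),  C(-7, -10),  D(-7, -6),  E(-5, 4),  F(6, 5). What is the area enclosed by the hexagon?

147

Σ = (-48) + (-55) + (-28) + (-58) + (-49) + (-56) = -294
Area = |Σ|/2 = 147.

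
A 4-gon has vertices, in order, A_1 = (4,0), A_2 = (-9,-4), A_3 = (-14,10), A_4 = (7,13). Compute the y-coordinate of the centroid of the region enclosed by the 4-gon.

1214/233

Apply Gauss's area formula. First the cross-terms c_i = x_i·y_{i+1} − x_{i+1}·y_i:
  -16, -146, -252, -52  ⇒  2A = -466, A = -233.
Then Σ (y_i + y_{i+1})·c_i = -7284, so ȳ = -7284 / (6·(-233)) = 1214/233.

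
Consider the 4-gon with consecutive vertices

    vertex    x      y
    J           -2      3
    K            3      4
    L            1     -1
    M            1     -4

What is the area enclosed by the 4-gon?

Apply Gauss's area formula: 2A = Σ (x_i·y_{i+1} − x_{i+1}·y_i), indices taken mod 4.
J→K: (-2)(4) − (3)(3) = -17
K→L: (3)(-1) − (1)(4) = -7
L→M: (1)(-4) − (1)(-1) = -3
M→J: (1)(3) − (-2)(-4) = -5
Σ = -32
Area = |Σ|/2 = 16.

16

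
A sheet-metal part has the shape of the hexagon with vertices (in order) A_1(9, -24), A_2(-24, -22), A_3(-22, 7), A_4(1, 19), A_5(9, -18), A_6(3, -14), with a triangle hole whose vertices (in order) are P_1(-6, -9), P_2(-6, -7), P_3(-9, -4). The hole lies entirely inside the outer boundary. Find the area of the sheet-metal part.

1026

Outer boundary:
Apply the shoelace (surveyor's) formula: 2A = Σ (x_i·y_{i+1} − x_{i+1}·y_i), indices taken mod 6.
Σ = (-774) + (-652) + (-425) + (-189) + (-72) + (54) = -2058
Area = |Σ|/2 = 1029.
Hole:
Apply the shoelace (surveyor's) formula: 2A = Σ (x_i·y_{i+1} − x_{i+1}·y_i), indices taken mod 3.
Cross-terms: -12, -39, 57  ⇒  Σ = 6
Area = |Σ|/2 = 3.
Net area = 1029 − 3 = 1026.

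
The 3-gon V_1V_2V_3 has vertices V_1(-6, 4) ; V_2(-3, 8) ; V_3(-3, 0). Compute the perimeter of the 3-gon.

|V_1V_2| = √((3)² + (4)²) = √25 = 5
|V_2V_3| = √((0)² + (-8)²) = √64 = 8
|V_3V_1| = √((-3)² + (4)²) = √25 = 5
Perimeter = 5 + 8 + 5 = 18.

18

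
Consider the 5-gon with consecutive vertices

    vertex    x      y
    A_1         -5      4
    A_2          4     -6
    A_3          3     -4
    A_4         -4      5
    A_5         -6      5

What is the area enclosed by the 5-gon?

Σ = (14) + (2) + (-1) + (10) + (1) = 26
Area = |Σ|/2 = 13.

13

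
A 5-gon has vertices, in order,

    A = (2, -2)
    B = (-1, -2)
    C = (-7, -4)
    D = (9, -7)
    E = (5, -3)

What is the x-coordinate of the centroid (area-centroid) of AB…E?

Apply the surveyor's formula. First the cross-terms c_i = x_i·y_{i+1} − x_{i+1}·y_i:
  -6, -10, 85, 8, -4  ⇒  2A = 73, A = 36.5.
Then Σ (x_i + x_{i+1})·c_i = 328, so x̄ = 328 / (6·36.5) = 328/219.

328/219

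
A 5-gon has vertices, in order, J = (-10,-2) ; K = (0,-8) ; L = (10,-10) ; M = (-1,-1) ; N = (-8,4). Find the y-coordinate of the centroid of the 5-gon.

Apply the surveyor's formula. First the cross-terms c_i = x_i·y_{i+1} − x_{i+1}·y_i:
  80, 80, -20, -12, 56  ⇒  2A = 184, A = 92.
Then Σ (y_i + y_{i+1})·c_i = -1944, so ȳ = -1944 / (6·92) = -81/23.

-81/23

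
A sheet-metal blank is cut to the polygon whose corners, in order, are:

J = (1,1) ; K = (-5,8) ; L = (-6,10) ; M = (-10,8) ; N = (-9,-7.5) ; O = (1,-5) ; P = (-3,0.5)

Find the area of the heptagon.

Apply Gauss's area formula: 2A = Σ (x_i·y_{i+1} − x_{i+1}·y_i), indices taken mod 7.
Σ = (13) + (-2) + (52) + (147) + (52.5) + (-14.5) + (-3.5) = 244.5
Area = |Σ|/2 = 122.25.

122.25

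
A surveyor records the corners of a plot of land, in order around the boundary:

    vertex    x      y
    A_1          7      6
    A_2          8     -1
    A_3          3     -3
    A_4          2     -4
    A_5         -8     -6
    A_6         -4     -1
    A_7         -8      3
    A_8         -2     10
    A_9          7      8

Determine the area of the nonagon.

168

Apply the surveyor's formula: 2A = Σ (x_i·y_{i+1} − x_{i+1}·y_i), indices taken mod 9.
Cross-terms: -55, -21, -6, -44, -16, -20, -74, -86, -14  ⇒  Σ = -336
Area = |Σ|/2 = 168.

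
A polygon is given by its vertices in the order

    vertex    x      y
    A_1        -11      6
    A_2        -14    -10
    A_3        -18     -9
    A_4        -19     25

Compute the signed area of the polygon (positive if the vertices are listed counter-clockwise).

Apply the surveyor's formula: 2A = Σ (x_i·y_{i+1} − x_{i+1}·y_i), indices taken mod 4.
Σ = (194) + (-54) + (-621) + (161) = -320
Signed area = Σ/2 = -160 (negative ⇒ clockwise traversal).

-160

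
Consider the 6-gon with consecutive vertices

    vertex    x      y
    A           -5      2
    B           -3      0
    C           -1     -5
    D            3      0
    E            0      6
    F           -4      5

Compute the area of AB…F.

Σ = (6) + (15) + (15) + (18) + (24) + (17) = 95
Area = |Σ|/2 = 47.5.

47.5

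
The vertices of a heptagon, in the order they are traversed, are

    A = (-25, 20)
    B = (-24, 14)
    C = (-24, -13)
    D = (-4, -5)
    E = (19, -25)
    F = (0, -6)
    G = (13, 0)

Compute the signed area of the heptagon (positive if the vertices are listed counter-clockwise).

A→B: (-25)(14) − (-24)(20) = 130
B→C: (-24)(-13) − (-24)(14) = 648
C→D: (-24)(-5) − (-4)(-13) = 68
D→E: (-4)(-25) − (19)(-5) = 195
E→F: (19)(-6) − (0)(-25) = -114
F→G: (0)(0) − (13)(-6) = 78
G→A: (13)(20) − (-25)(0) = 260
Σ = 1265
Signed area = Σ/2 = 632.5 (positive ⇒ counter-clockwise traversal).

632.5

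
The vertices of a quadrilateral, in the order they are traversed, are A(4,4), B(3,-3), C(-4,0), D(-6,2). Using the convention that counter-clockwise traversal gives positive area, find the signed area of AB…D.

Apply the shoelace formula: 2A = Σ (x_i·y_{i+1} − x_{i+1}·y_i), indices taken mod 4.
Σ = (-24) + (-12) + (-8) + (-32) = -76
Signed area = Σ/2 = -38 (negative ⇒ clockwise traversal).

-38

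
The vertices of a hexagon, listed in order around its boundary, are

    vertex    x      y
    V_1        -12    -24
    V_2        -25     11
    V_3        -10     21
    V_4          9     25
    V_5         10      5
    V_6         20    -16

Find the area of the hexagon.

Apply the surveyor's formula: 2A = Σ (x_i·y_{i+1} − x_{i+1}·y_i), indices taken mod 6.
Σ = (-732) + (-415) + (-439) + (-205) + (-260) + (-672) = -2723
Area = |Σ|/2 = 1361.5.

1361.5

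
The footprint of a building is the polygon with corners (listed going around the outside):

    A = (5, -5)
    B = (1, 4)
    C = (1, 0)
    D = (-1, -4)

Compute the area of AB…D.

21

Apply the shoelace (surveyor's) formula: 2A = Σ (x_i·y_{i+1} − x_{i+1}·y_i), indices taken mod 4.
Cross-terms: 25, -4, -4, 25  ⇒  Σ = 42
Area = |Σ|/2 = 21.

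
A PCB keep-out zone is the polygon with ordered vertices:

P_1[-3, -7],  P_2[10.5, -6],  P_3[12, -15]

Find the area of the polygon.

Cross-terms: 91.5, -85.5, -129  ⇒  Σ = -123
Area = |Σ|/2 = 61.5.

61.5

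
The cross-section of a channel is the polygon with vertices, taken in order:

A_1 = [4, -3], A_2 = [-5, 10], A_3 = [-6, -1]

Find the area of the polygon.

Apply Gauss's area formula: 2A = Σ (x_i·y_{i+1} − x_{i+1}·y_i), indices taken mod 3.
A_1→A_2: (4)(10) − (-5)(-3) = 25
A_2→A_3: (-5)(-1) − (-6)(10) = 65
A_3→A_1: (-6)(-3) − (4)(-1) = 22
Σ = 112
Area = |Σ|/2 = 56.

56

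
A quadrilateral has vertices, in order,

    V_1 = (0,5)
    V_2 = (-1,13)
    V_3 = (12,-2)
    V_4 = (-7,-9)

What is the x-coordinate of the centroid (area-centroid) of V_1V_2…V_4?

344/153

Apply Gauss's area formula. First the cross-terms c_i = x_i·y_{i+1} − x_{i+1}·y_i:
  5, -154, -122, -35  ⇒  2A = -306, A = -153.
Then Σ (x_i + x_{i+1})·c_i = -2064, so x̄ = -2064 / (6·(-153)) = 344/153.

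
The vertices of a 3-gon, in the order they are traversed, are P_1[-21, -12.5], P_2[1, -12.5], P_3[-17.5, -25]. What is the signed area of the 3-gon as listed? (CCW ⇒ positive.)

-137.5

Apply the shoelace (surveyor's) formula: 2A = Σ (x_i·y_{i+1} − x_{i+1}·y_i), indices taken mod 3.
P_1→P_2: (-21)(-12.5) − (1)(-12.5) = 275
P_2→P_3: (1)(-25) − (-17.5)(-12.5) = -243.75
P_3→P_1: (-17.5)(-12.5) − (-21)(-25) = -306.25
Σ = -275
Signed area = Σ/2 = -137.5 (negative ⇒ clockwise traversal).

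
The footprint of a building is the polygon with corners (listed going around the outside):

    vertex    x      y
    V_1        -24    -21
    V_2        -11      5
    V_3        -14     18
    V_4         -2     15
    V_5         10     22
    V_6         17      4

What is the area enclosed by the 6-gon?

Apply Gauss's area formula: 2A = Σ (x_i·y_{i+1} − x_{i+1}·y_i), indices taken mod 6.
Σ = (-351) + (-128) + (-174) + (-194) + (-334) + (-261) = -1442
Area = |Σ|/2 = 721.

721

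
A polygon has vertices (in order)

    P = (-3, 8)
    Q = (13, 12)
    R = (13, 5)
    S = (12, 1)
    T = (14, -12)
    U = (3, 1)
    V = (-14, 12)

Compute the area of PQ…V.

Σ = (-140) + (-91) + (-47) + (-158) + (50) + (50) + (-76) = -412
Area = |Σ|/2 = 206.

206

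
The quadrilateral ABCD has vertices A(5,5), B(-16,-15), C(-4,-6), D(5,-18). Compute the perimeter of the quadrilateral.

|AB| = √((-21)² + (-20)²) = √841 = 29
|BC| = √((12)² + (9)²) = √225 = 15
|CD| = √((9)² + (-12)²) = √225 = 15
|DA| = √((0)² + (23)²) = √529 = 23
Perimeter = 29 + 15 + 15 + 23 = 82.

82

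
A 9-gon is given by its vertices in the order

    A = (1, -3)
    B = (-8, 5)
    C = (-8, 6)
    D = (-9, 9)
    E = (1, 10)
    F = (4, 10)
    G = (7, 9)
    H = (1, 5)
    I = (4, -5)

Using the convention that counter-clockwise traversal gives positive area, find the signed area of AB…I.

-107

Σ = (-19) + (-8) + (-18) + (-99) + (-30) + (-34) + (26) + (-25) + (-7) = -214
Signed area = Σ/2 = -107 (negative ⇒ clockwise traversal).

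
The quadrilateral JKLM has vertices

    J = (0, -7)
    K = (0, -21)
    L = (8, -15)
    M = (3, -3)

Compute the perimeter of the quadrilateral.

|JK| = √((0)² + (-14)²) = √196 = 14
|KL| = √((8)² + (6)²) = √100 = 10
|LM| = √((-5)² + (12)²) = √169 = 13
|MJ| = √((-3)² + (-4)²) = √25 = 5
Perimeter = 14 + 10 + 13 + 5 = 42.

42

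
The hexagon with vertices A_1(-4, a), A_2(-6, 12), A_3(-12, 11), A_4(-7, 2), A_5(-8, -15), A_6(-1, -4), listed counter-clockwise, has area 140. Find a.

15

The doubled signed area Σ (x_i y_{i+1} − x_{i+1} y_i) is linear in a.
With a=0 it equals 205; the coefficient of a is 5 (from the two edges through A_1).
So 5·a + 205 = 2·140 = 280 ⇒ a = 15.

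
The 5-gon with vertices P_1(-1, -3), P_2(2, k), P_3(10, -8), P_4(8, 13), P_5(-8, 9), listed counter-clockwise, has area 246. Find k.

Write out the shoelace sum; only the two edges meeting at P_2 involve k:
2·Area = [((-1)·k − 2·(-3)) + (2·(-8) − 10·k)] + 403
       = -11·k + 393 = 492
⇒ k = -9.

-9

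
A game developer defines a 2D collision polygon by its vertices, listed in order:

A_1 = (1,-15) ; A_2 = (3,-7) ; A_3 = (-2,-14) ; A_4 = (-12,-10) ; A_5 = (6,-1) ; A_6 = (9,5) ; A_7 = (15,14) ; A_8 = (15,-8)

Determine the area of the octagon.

Apply the shoelace (surveyor's) formula: 2A = Σ (x_i·y_{i+1} − x_{i+1}·y_i), indices taken mod 8.
A_1→A_2: (1)(-7) − (3)(-15) = 38
A_2→A_3: (3)(-14) − (-2)(-7) = -56
A_3→A_4: (-2)(-10) − (-12)(-14) = -148
A_4→A_5: (-12)(-1) − (6)(-10) = 72
A_5→A_6: (6)(5) − (9)(-1) = 39
A_6→A_7: (9)(14) − (15)(5) = 51
A_7→A_8: (15)(-8) − (15)(14) = -330
A_8→A_1: (15)(-15) − (1)(-8) = -217
Σ = -551
Area = |Σ|/2 = 275.5.

275.5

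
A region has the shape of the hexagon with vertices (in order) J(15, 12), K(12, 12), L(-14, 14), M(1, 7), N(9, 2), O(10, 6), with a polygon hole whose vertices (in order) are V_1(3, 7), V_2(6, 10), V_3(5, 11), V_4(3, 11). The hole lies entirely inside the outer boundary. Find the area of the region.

Outer boundary:
Apply the surveyor's formula: 2A = Σ (x_i·y_{i+1} − x_{i+1}·y_i), indices taken mod 6.
J→K: (15)(12) − (12)(12) = 36
K→L: (12)(14) − (-14)(12) = 336
L→M: (-14)(7) − (1)(14) = -112
M→N: (1)(2) − (9)(7) = -61
N→O: (9)(6) − (10)(2) = 34
O→J: (10)(12) − (15)(6) = 30
Σ = 263
Area = |Σ|/2 = 131.5.
Hole:
Apply Gauss's area formula: 2A = Σ (x_i·y_{i+1} − x_{i+1}·y_i), indices taken mod 4.
Σ = (-12) + (16) + (22) + (-12) = 14
Area = |Σ|/2 = 7.
Net area = 131.5 − 7 = 124.5.

124.5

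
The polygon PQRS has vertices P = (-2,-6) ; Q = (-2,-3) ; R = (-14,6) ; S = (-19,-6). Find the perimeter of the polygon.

48

|PQ| = √((0)² + (3)²) = √9 = 3
|QR| = √((-12)² + (9)²) = √225 = 15
|RS| = √((-5)² + (-12)²) = √169 = 13
|SP| = √((17)² + (0)²) = √289 = 17
Perimeter = 3 + 15 + 13 + 17 = 48.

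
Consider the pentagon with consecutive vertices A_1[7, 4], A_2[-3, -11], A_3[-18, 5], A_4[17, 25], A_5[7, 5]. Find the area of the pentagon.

455

Apply the surveyor's formula: 2A = Σ (x_i·y_{i+1} − x_{i+1}·y_i), indices taken mod 5.
Σ = (-65) + (-213) + (-535) + (-90) + (-7) = -910
Area = |Σ|/2 = 455.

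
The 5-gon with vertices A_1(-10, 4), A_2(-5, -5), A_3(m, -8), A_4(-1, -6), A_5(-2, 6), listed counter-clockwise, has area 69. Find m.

The doubled signed area Σ (x_i y_{i+1} − x_{i+1} y_i) is linear in m.
With m=0 it equals 136; the coefficient of m is -1 (from the two edges through A_3).
So -1·m + 136 = 2·69 = 138 ⇒ m = -2.

-2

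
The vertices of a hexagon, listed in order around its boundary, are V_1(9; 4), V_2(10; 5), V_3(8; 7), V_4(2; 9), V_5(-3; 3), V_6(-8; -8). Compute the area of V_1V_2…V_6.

Apply the surveyor's formula: 2A = Σ (x_i·y_{i+1} − x_{i+1}·y_i), indices taken mod 6.
Σ = (5) + (30) + (58) + (33) + (48) + (40) = 214
Area = |Σ|/2 = 107.

107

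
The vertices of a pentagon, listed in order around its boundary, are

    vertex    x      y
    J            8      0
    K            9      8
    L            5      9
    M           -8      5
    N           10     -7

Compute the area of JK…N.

132

Σ = (64) + (41) + (97) + (6) + (56) = 264
Area = |Σ|/2 = 132.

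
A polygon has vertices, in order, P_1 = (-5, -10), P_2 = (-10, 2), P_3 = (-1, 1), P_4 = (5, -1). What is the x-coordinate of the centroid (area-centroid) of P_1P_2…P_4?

-574/177

Apply the surveyor's formula. First the cross-terms c_i = x_i·y_{i+1} − x_{i+1}·y_i:
  -110, -8, -4, -55  ⇒  2A = -177, A = -88.5.
Then Σ (x_i + x_{i+1})·c_i = 1722, so x̄ = 1722 / (6·(-88.5)) = -574/177.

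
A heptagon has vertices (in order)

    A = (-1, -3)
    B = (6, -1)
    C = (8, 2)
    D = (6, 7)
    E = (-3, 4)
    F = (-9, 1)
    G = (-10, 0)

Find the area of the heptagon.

Apply the shoelace formula: 2A = Σ (x_i·y_{i+1} − x_{i+1}·y_i), indices taken mod 7.
Cross-terms: 19, 20, 44, 45, 33, 10, 30  ⇒  Σ = 201
Area = |Σ|/2 = 100.5.

100.5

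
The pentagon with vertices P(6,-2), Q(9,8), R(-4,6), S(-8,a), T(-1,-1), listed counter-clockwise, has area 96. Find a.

8

The doubled signed area Σ (x_i y_{i+1} − x_{i+1} y_i) is linear in a.
With a=0 it equals 216; the coefficient of a is -3 (from the two edges through S).
So -3·a + 216 = 2·96 = 192 ⇒ a = 8.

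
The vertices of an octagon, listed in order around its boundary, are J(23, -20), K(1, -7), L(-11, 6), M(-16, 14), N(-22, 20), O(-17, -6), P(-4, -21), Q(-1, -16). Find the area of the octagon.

Apply the shoelace formula: 2A = Σ (x_i·y_{i+1} − x_{i+1}·y_i), indices taken mod 8.
Cross-terms: -141, -71, -58, -12, 472, 333, 43, 388  ⇒  Σ = 954
Area = |Σ|/2 = 477.

477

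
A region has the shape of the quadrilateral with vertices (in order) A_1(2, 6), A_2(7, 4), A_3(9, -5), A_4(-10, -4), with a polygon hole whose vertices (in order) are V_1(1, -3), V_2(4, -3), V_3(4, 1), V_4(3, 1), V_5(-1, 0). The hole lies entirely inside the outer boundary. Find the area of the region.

106.5

Outer boundary:
Cross-terms: -34, -71, -86, -52  ⇒  Σ = -243
Area = |Σ|/2 = 121.5.
Hole:
Apply the surveyor's formula: 2A = Σ (x_i·y_{i+1} − x_{i+1}·y_i), indices taken mod 5.
Cross-terms: 9, 16, 1, 1, 3  ⇒  Σ = 30
Area = |Σ|/2 = 15.
Net area = 121.5 − 15 = 106.5.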